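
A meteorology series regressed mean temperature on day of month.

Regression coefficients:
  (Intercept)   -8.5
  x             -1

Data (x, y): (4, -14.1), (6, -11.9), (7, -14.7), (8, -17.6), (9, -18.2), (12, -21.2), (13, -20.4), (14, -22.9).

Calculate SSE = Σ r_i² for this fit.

SSE = 13.52

x=4: ŷ = -8.5 − 4 = -12.5; r = -14.1 − (-12.5) = -1.6
x=6: ŷ = -8.5 − 6 = -14.5; r = -11.9 − (-14.5) = 2.6
x=7: ŷ = -8.5 − 7 = -15.5; r = -14.7 − (-15.5) = 0.8
x=8: ŷ = -8.5 − 8 = -16.5; r = -17.6 − (-16.5) = -1.1
x=9: ŷ = -8.5 − 9 = -17.5; r = -18.2 − (-17.5) = -0.7
x=12: ŷ = -8.5 − 12 = -20.5; r = -21.2 − (-20.5) = -0.7
x=13: ŷ = -8.5 − 13 = -21.5; r = -20.4 − (-21.5) = 1.1
x=14: ŷ = -8.5 − 14 = -22.5; r = -22.9 − (-22.5) = -0.4
SSE = 2.56 + 6.76 + 0.64 + 1.21 + 0.49 + 0.49 + 1.21 + 0.16 = 13.52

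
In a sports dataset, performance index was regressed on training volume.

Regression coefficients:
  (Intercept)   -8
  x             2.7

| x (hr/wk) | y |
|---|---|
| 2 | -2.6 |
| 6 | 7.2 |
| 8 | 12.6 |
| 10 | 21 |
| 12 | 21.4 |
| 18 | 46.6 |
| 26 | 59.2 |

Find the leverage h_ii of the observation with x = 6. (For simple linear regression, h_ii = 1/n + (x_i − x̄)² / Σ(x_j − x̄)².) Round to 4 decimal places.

h = 0.2271

x̄ = (2 + 6 + 8 + 10 + 12 + 18 + 26)/7 = 11.7143
Σ(x − x̄)² = 94.3673 + 32.6531 + 13.7959 + 2.93878 + 0.0816327 + 39.5102 + 204.082 = 387.429
h = 1/7 + (-5.71429)²/387.429 = 0.142857 + 0.0842815 = 0.2271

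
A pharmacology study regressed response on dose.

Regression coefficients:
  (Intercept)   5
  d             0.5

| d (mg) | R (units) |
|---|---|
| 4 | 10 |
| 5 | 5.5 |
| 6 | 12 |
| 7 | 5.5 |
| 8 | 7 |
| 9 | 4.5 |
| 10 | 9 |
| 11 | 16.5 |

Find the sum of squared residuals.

d=4: ŷ = 5 + 0.5·4 = 7; e = 10 − 7 = 3
d=5: ŷ = 5 + 0.5·5 = 7.5; e = 5.5 − 7.5 = -2
d=6: ŷ = 5 + 0.5·6 = 8; e = 12 − 8 = 4
d=7: ŷ = 5 + 0.5·7 = 8.5; e = 5.5 − 8.5 = -3
d=8: ŷ = 5 + 0.5·8 = 9; e = 7 − 9 = -2
d=9: ŷ = 5 + 0.5·9 = 9.5; e = 4.5 − 9.5 = -5
d=10: ŷ = 5 + 0.5·10 = 10; e = 9 − 10 = -1
d=11: ŷ = 5 + 0.5·11 = 10.5; e = 16.5 − 10.5 = 6
SSE = 9 + 4 + 16 + 9 + 4 + 25 + 1 + 36 = 104

SSE = 104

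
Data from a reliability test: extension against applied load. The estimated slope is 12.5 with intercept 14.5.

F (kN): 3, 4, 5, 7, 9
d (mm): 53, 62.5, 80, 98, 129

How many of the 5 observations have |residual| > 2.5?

F=3: ŷ = 14.5 + 12.5·3 = 52; r = 53 − 52 = 1
F=4: ŷ = 14.5 + 12.5·4 = 64.5; r = 62.5 − 64.5 = -2
F=5: ŷ = 14.5 + 12.5·5 = 77; r = 80 − 77 = 3
F=7: ŷ = 14.5 + 12.5·7 = 102; r = 98 − 102 = -4
F=9: ŷ = 14.5 + 12.5·9 = 127; r = 129 − 127 = 2
|r| > 2.5: F=5 (|r|=3), F=7 (|r|=4) → 2

2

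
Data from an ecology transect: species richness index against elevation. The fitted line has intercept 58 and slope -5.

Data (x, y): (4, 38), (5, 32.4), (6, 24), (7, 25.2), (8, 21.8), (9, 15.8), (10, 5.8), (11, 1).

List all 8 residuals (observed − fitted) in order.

x=4: ŷ = 58 − 5·4 = 38; r = 38 − 38 = 0
x=5: ŷ = 58 − 5·5 = 33; r = 32.4 − 33 = -0.6
x=6: ŷ = 58 − 5·6 = 28; r = 24 − 28 = -4
x=7: ŷ = 58 − 5·7 = 23; r = 25.2 − 23 = 2.2
x=8: ŷ = 58 − 5·8 = 18; r = 21.8 − 18 = 3.8
x=9: ŷ = 58 − 5·9 = 13; r = 15.8 − 13 = 2.8
x=10: ŷ = 58 − 5·10 = 8; r = 5.8 − 8 = -2.2
x=11: ŷ = 58 − 5·11 = 3; r = 1 − 3 = -2

0, -0.6, -4, 2.2, 3.8, 2.8, -2.2, -2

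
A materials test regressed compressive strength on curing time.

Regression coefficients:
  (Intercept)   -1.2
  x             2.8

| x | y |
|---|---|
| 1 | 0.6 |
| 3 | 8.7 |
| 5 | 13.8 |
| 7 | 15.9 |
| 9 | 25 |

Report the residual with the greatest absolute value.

r = -2.5

x=1: ŷ = -1.2 + 2.8·1 = 1.6; r = 0.6 − 1.6 = -1
x=3: ŷ = -1.2 + 2.8·3 = 7.2; r = 8.7 − 7.2 = 1.5
x=5: ŷ = -1.2 + 2.8·5 = 12.8; r = 13.8 − 12.8 = 1
x=7: ŷ = -1.2 + 2.8·7 = 18.4; r = 15.9 − 18.4 = -2.5
x=9: ŷ = -1.2 + 2.8·9 = 24; r = 25 − 24 = 1
Largest |r| is 2.5 at x = 7, residual -2.5.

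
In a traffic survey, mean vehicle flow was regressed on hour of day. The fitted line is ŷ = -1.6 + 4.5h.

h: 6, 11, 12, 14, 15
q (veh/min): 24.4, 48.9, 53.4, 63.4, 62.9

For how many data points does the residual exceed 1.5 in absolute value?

2

h=6: ŷ = -1.6 + 4.5·6 = 25.4; r = 24.4 − 25.4 = -1
h=11: ŷ = -1.6 + 4.5·11 = 47.9; r = 48.9 − 47.9 = 1
h=12: ŷ = -1.6 + 4.5·12 = 52.4; r = 53.4 − 52.4 = 1
h=14: ŷ = -1.6 + 4.5·14 = 61.4; r = 63.4 − 61.4 = 2
h=15: ŷ = -1.6 + 4.5·15 = 65.9; r = 62.9 − 65.9 = -3
|r| > 1.5: h=14 (|r|=2), h=15 (|r|=3) → 2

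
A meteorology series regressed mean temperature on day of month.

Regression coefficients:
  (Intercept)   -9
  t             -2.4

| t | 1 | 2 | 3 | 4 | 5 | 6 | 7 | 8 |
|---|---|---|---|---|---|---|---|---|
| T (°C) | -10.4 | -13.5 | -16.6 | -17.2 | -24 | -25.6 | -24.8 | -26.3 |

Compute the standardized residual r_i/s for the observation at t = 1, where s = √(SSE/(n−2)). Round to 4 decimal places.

t=1: T̂ = -9 − 2.4·1 = -11.4; r = -10.4 − (-11.4) = 1
t=2: T̂ = -9 − 2.4·2 = -13.8; r = -13.5 − (-13.8) = 0.3
t=3: T̂ = -9 − 2.4·3 = -16.2; r = -16.6 − (-16.2) = -0.4
t=4: T̂ = -9 − 2.4·4 = -18.6; r = -17.2 − (-18.6) = 1.4
t=5: T̂ = -9 − 2.4·5 = -21; r = -24 − (-21) = -3
t=6: T̂ = -9 − 2.4·6 = -23.4; r = -25.6 − (-23.4) = -2.2
t=7: T̂ = -9 − 2.4·7 = -25.8; r = -24.8 − (-25.8) = 1
t=8: T̂ = -9 − 2.4·8 = -28.2; r = -26.3 − (-28.2) = 1.9
SSE = 1 + 0.09 + 0.16 + 1.96 + 9 + 4.84 + 1 + 3.61 = 21.66
s = √(21.66/6) = 1.9
r/s = 1 / 1.9 = 0.5263

0.5263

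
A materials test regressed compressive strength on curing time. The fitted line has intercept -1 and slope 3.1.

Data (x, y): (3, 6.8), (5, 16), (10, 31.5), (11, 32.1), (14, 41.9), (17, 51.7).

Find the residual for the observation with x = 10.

ŷ = -1 + 3.1·10 = 30
r = 31.5 − 30 = 1.5

r = 1.5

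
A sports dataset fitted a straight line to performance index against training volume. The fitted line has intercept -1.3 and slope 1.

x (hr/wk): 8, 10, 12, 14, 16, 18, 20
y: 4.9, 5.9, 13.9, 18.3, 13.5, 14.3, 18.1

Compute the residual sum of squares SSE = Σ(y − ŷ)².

x=8: ŷ = -1.3 + 8 = 6.7; e = 4.9 − 6.7 = -1.8
x=10: ŷ = -1.3 + 10 = 8.7; e = 5.9 − 8.7 = -2.8
x=12: ŷ = -1.3 + 12 = 10.7; e = 13.9 − 10.7 = 3.2
x=14: ŷ = -1.3 + 14 = 12.7; e = 18.3 − 12.7 = 5.6
x=16: ŷ = -1.3 + 16 = 14.7; e = 13.5 − 14.7 = -1.2
x=18: ŷ = -1.3 + 18 = 16.7; e = 14.3 − 16.7 = -2.4
x=20: ŷ = -1.3 + 20 = 18.7; e = 18.1 − 18.7 = -0.6
SSE = 3.24 + 7.84 + 10.24 + 31.36 + 1.44 + 5.76 + 0.36 = 60.24

SSE = 60.24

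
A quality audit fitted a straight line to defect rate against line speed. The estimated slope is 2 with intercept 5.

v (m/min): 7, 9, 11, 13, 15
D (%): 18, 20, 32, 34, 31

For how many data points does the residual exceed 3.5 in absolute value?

2

v=7: D̂ = 5 + 2·7 = 19; e = 18 − 19 = -1
v=9: D̂ = 5 + 2·9 = 23; e = 20 − 23 = -3
v=11: D̂ = 5 + 2·11 = 27; e = 32 − 27 = 5
v=13: D̂ = 5 + 2·13 = 31; e = 34 − 31 = 3
v=15: D̂ = 5 + 2·15 = 35; e = 31 − 35 = -4
|e| > 3.5: v=11 (|e|=5), v=15 (|e|=4) → 2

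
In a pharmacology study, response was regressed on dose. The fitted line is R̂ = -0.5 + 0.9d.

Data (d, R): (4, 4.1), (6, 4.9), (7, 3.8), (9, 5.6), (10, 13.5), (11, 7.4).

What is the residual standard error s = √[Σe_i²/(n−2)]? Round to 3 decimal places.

s = 3.082

d=4: R̂ = -0.5 + 0.9·4 = 3.1; e = 4.1 − 3.1 = 1
d=6: R̂ = -0.5 + 0.9·6 = 4.9; e = 4.9 − 4.9 = 0
d=7: R̂ = -0.5 + 0.9·7 = 5.8; e = 3.8 − 5.8 = -2
d=9: R̂ = -0.5 + 0.9·9 = 7.6; e = 5.6 − 7.6 = -2
d=10: R̂ = -0.5 + 0.9·10 = 8.5; e = 13.5 − 8.5 = 5
d=11: R̂ = -0.5 + 0.9·11 = 9.4; e = 7.4 − 9.4 = -2
SSE = 1 + 0 + 4 + 4 + 25 + 4 = 38
s = √(38/4) = √9.5 ≈ 3.082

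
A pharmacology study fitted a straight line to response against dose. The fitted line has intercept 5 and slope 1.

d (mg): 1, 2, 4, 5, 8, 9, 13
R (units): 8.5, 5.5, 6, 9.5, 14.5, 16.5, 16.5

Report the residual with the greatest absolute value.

e = -3

d=1: R̂ = 5 + 1 = 6; e = 8.5 − 6 = 2.5
d=2: R̂ = 5 + 2 = 7; e = 5.5 − 7 = -1.5
d=4: R̂ = 5 + 4 = 9; e = 6 − 9 = -3
d=5: R̂ = 5 + 5 = 10; e = 9.5 − 10 = -0.5
d=8: R̂ = 5 + 8 = 13; e = 14.5 − 13 = 1.5
d=9: R̂ = 5 + 9 = 14; e = 16.5 − 14 = 2.5
d=13: R̂ = 5 + 13 = 18; e = 16.5 − 18 = -1.5
Largest |e| is 3 at d = 4, residual -3.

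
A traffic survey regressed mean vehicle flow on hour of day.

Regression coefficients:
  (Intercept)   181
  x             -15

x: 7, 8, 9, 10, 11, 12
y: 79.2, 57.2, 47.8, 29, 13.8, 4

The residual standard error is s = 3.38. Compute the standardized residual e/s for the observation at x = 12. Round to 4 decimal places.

ŷ = 181 − 15·12 = 1
e = 4 − 1 = 3
e/s = 3 / 3.38 = 0.8876

0.8876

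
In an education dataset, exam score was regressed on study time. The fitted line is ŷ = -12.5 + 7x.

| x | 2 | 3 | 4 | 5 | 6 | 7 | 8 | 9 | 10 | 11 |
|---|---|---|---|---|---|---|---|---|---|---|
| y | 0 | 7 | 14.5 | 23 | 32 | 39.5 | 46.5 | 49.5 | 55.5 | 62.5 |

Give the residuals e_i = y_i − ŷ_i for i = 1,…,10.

x=2: ŷ = -12.5 + 7·2 = 1.5; e = 0 − 1.5 = -1.5
x=3: ŷ = -12.5 + 7·3 = 8.5; e = 7 − 8.5 = -1.5
x=4: ŷ = -12.5 + 7·4 = 15.5; e = 14.5 − 15.5 = -1
x=5: ŷ = -12.5 + 7·5 = 22.5; e = 23 − 22.5 = 0.5
x=6: ŷ = -12.5 + 7·6 = 29.5; e = 32 − 29.5 = 2.5
x=7: ŷ = -12.5 + 7·7 = 36.5; e = 39.5 − 36.5 = 3
x=8: ŷ = -12.5 + 7·8 = 43.5; e = 46.5 − 43.5 = 3
x=9: ŷ = -12.5 + 7·9 = 50.5; e = 49.5 − 50.5 = -1
x=10: ŷ = -12.5 + 7·10 = 57.5; e = 55.5 − 57.5 = -2
x=11: ŷ = -12.5 + 7·11 = 64.5; e = 62.5 − 64.5 = -2

-1.5, -1.5, -1, 0.5, 2.5, 3, 3, -1, -2, -2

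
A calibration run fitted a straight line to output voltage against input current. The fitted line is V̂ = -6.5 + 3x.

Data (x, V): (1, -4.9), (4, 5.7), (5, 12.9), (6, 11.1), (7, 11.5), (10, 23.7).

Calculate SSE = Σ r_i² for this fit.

SSE = 30.56

x=1: V̂ = -6.5 + 3·1 = -3.5; r = -4.9 − (-3.5) = -1.4
x=4: V̂ = -6.5 + 3·4 = 5.5; r = 5.7 − 5.5 = 0.2
x=5: V̂ = -6.5 + 3·5 = 8.5; r = 12.9 − 8.5 = 4.4
x=6: V̂ = -6.5 + 3·6 = 11.5; r = 11.1 − 11.5 = -0.4
x=7: V̂ = -6.5 + 3·7 = 14.5; r = 11.5 − 14.5 = -3
x=10: V̂ = -6.5 + 3·10 = 23.5; r = 23.7 − 23.5 = 0.2
SSE = 1.96 + 0.04 + 19.36 + 0.16 + 9 + 0.04 = 30.56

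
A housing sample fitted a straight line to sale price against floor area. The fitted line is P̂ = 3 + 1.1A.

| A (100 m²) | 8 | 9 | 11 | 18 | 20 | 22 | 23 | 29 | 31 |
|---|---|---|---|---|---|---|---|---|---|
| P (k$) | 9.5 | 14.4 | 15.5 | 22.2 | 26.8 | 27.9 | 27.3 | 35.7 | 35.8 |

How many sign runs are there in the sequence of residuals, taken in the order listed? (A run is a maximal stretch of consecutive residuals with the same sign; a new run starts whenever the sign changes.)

7 runs

A=8: P̂ = 3 + 1.1·8 = 11.8; e = 9.5 − 11.8 = -2.3
A=9: P̂ = 3 + 1.1·9 = 12.9; e = 14.4 − 12.9 = 1.5
A=11: P̂ = 3 + 1.1·11 = 15.1; e = 15.5 − 15.1 = 0.4
A=18: P̂ = 3 + 1.1·18 = 22.8; e = 22.2 − 22.8 = -0.6
A=20: P̂ = 3 + 1.1·20 = 25; e = 26.8 − 25 = 1.8
A=22: P̂ = 3 + 1.1·22 = 27.2; e = 27.9 − 27.2 = 0.7
A=23: P̂ = 3 + 1.1·23 = 28.3; e = 27.3 − 28.3 = -1
A=29: P̂ = 3 + 1.1·29 = 34.9; e = 35.7 − 34.9 = 0.8
A=31: P̂ = 3 + 1.1·31 = 37.1; e = 35.8 − 37.1 = -1.3
Signs: − + + − + + − + −
Runs: −×1, +×2, −×1, +×2, −×1, +×1, −×1 → 7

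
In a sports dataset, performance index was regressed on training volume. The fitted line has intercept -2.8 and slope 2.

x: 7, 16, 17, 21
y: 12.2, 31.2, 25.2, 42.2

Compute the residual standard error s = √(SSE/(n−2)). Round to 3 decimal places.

s = 5.000

x=7: ŷ = -2.8 + 2·7 = 11.2; r = 12.2 − 11.2 = 1
x=16: ŷ = -2.8 + 2·16 = 29.2; r = 31.2 − 29.2 = 2
x=17: ŷ = -2.8 + 2·17 = 31.2; r = 25.2 − 31.2 = -6
x=21: ŷ = -2.8 + 2·21 = 39.2; r = 42.2 − 39.2 = 3
SSE = 1 + 4 + 36 + 9 = 50
s = √(50/2) = √25 ≈ 5.000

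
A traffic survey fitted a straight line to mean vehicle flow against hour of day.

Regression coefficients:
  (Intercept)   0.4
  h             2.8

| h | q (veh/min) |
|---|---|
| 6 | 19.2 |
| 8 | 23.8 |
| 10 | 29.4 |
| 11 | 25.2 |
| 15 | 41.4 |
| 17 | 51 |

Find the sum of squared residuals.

SSE = 52

h=6: q̂ = 0.4 + 2.8·6 = 17.2; e = 19.2 − 17.2 = 2
h=8: q̂ = 0.4 + 2.8·8 = 22.8; e = 23.8 − 22.8 = 1
h=10: q̂ = 0.4 + 2.8·10 = 28.4; e = 29.4 − 28.4 = 1
h=11: q̂ = 0.4 + 2.8·11 = 31.2; e = 25.2 − 31.2 = -6
h=15: q̂ = 0.4 + 2.8·15 = 42.4; e = 41.4 − 42.4 = -1
h=17: q̂ = 0.4 + 2.8·17 = 48; e = 51 − 48 = 3
SSE = 4 + 1 + 1 + 36 + 1 + 9 = 52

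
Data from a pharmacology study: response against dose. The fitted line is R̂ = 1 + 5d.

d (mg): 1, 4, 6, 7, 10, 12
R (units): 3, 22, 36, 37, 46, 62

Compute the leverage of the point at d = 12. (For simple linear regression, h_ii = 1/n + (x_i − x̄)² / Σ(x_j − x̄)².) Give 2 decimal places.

h = 0.53

d̄ = (1 + 4 + 6 + 7 + 10 + 12)/6 = 6.66667
Σ(d − d̄)² = 32.1111 + 7.11111 + 0.444444 + 0.111111 + 11.1111 + 28.4444 = 79.3333
h = 1/6 + (5.33333)²/79.3333 = 0.166667 + 0.358543 = 0.53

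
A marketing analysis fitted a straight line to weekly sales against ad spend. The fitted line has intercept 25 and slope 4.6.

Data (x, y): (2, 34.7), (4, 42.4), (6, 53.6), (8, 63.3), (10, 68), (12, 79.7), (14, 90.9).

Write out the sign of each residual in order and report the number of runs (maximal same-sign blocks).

5 runs

x=2: ŷ = 25 + 4.6·2 = 34.2; e = 34.7 − 34.2 = 0.5
x=4: ŷ = 25 + 4.6·4 = 43.4; e = 42.4 − 43.4 = -1
x=6: ŷ = 25 + 4.6·6 = 52.6; e = 53.6 − 52.6 = 1
x=8: ŷ = 25 + 4.6·8 = 61.8; e = 63.3 − 61.8 = 1.5
x=10: ŷ = 25 + 4.6·10 = 71; e = 68 − 71 = -3
x=12: ŷ = 25 + 4.6·12 = 80.2; e = 79.7 − 80.2 = -0.5
x=14: ŷ = 25 + 4.6·14 = 89.4; e = 90.9 − 89.4 = 1.5
Signs: + − + + − − +
Runs: +×1, −×1, +×2, −×2, +×1 → 5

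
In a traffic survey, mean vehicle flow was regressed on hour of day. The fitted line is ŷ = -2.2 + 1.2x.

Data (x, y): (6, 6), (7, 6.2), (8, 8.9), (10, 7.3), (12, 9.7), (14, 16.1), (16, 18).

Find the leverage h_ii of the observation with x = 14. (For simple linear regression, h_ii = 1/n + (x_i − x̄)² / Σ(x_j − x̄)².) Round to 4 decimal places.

x̄ = (6 + 7 + 8 + 10 + 12 + 14 + 16)/7 = 10.4286
Σ(x − x̄)² = 19.6122 + 11.7551 + 5.89796 + 0.183673 + 2.46939 + 12.7551 + 31.0408 = 83.7143
h = 1/7 + (3.57143)²/83.7143 = 0.142857 + 0.152365 = 0.2952

h = 0.2952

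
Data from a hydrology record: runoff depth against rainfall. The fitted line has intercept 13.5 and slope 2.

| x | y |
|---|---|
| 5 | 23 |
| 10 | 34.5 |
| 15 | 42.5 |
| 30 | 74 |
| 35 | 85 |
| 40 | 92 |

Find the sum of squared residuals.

SSE = 7

x=5: ŷ = 13.5 + 2·5 = 23.5; r = 23 − 23.5 = -0.5
x=10: ŷ = 13.5 + 2·10 = 33.5; r = 34.5 − 33.5 = 1
x=15: ŷ = 13.5 + 2·15 = 43.5; r = 42.5 − 43.5 = -1
x=30: ŷ = 13.5 + 2·30 = 73.5; r = 74 − 73.5 = 0.5
x=35: ŷ = 13.5 + 2·35 = 83.5; r = 85 − 83.5 = 1.5
x=40: ŷ = 13.5 + 2·40 = 93.5; r = 92 − 93.5 = -1.5
SSE = 0.25 + 1 + 1 + 0.25 + 2.25 + 2.25 = 7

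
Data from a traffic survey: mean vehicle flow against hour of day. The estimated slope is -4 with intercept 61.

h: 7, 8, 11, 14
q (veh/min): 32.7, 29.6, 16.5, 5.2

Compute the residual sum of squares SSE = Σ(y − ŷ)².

h=7: q̂ = 61 − 4·7 = 33; e = 32.7 − 33 = -0.3
h=8: q̂ = 61 − 4·8 = 29; e = 29.6 − 29 = 0.6
h=11: q̂ = 61 − 4·11 = 17; e = 16.5 − 17 = -0.5
h=14: q̂ = 61 − 4·14 = 5; e = 5.2 − 5 = 0.2
SSE = 0.09 + 0.36 + 0.25 + 0.04 = 0.74

SSE = 0.74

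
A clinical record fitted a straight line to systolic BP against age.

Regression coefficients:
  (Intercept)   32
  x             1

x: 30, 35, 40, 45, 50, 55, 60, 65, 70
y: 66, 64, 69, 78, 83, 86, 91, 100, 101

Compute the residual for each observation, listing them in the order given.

x=30: ŷ = 32 + 30 = 62; r = 66 − 62 = 4
x=35: ŷ = 32 + 35 = 67; r = 64 − 67 = -3
x=40: ŷ = 32 + 40 = 72; r = 69 − 72 = -3
x=45: ŷ = 32 + 45 = 77; r = 78 − 77 = 1
x=50: ŷ = 32 + 50 = 82; r = 83 − 82 = 1
x=55: ŷ = 32 + 55 = 87; r = 86 − 87 = -1
x=60: ŷ = 32 + 60 = 92; r = 91 − 92 = -1
x=65: ŷ = 32 + 65 = 97; r = 100 − 97 = 3
x=70: ŷ = 32 + 70 = 102; r = 101 − 102 = -1

4, -3, -3, 1, 1, -1, -1, 3, -1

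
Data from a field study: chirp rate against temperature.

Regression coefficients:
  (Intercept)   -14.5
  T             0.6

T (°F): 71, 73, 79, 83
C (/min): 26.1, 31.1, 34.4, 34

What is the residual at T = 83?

Ĉ = -14.5 + 0.6·83 = 35.3
r = 34 − 35.3 = -1.3

r = -1.3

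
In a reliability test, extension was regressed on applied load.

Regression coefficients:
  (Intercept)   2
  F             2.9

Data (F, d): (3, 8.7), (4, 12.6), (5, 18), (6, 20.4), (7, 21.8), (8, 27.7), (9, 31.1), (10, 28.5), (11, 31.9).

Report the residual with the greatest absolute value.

r = 3

F=3: d̂ = 2 + 2.9·3 = 10.7; r = 8.7 − 10.7 = -2
F=4: d̂ = 2 + 2.9·4 = 13.6; r = 12.6 − 13.6 = -1
F=5: d̂ = 2 + 2.9·5 = 16.5; r = 18 − 16.5 = 1.5
F=6: d̂ = 2 + 2.9·6 = 19.4; r = 20.4 − 19.4 = 1
F=7: d̂ = 2 + 2.9·7 = 22.3; r = 21.8 − 22.3 = -0.5
F=8: d̂ = 2 + 2.9·8 = 25.2; r = 27.7 − 25.2 = 2.5
F=9: d̂ = 2 + 2.9·9 = 28.1; r = 31.1 − 28.1 = 3
F=10: d̂ = 2 + 2.9·10 = 31; r = 28.5 − 31 = -2.5
F=11: d̂ = 2 + 2.9·11 = 33.9; r = 31.9 − 33.9 = -2
Largest |r| is 3 at F = 9, residual 3.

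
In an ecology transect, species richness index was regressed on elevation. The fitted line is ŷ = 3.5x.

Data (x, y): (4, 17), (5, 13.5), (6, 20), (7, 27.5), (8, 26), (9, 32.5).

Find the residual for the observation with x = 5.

ŷ = 3.5·5 = 17.5
e = 13.5 − 17.5 = -4

e = -4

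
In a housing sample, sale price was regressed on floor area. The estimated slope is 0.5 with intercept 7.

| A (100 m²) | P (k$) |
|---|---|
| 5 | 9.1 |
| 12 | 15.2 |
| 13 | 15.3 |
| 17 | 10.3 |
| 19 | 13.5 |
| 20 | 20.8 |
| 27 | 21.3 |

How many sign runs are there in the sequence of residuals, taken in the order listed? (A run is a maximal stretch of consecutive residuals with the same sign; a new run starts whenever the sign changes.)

4 runs

A=5: ŷ = 7 + 0.5·5 = 9.5; r = 9.1 − 9.5 = -0.4
A=12: ŷ = 7 + 0.5·12 = 13; r = 15.2 − 13 = 2.2
A=13: ŷ = 7 + 0.5·13 = 13.5; r = 15.3 − 13.5 = 1.8
A=17: ŷ = 7 + 0.5·17 = 15.5; r = 10.3 − 15.5 = -5.2
A=19: ŷ = 7 + 0.5·19 = 16.5; r = 13.5 − 16.5 = -3
A=20: ŷ = 7 + 0.5·20 = 17; r = 20.8 − 17 = 3.8
A=27: ŷ = 7 + 0.5·27 = 20.5; r = 21.3 − 20.5 = 0.8
Signs: − + + − − + +
Runs: −×1, +×2, −×2, +×2 → 4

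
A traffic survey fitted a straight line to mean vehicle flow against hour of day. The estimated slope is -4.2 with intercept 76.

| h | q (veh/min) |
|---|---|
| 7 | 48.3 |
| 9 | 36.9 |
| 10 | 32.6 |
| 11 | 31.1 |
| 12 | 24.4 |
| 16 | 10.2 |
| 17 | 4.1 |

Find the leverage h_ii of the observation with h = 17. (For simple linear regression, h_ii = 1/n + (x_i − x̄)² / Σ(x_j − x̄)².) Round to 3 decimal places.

h̄ = (7 + 9 + 10 + 11 + 12 + 16 + 17)/7 = 11.7143
Σ(h − h̄)² = 22.2245 + 7.36735 + 2.93878 + 0.510204 + 0.0816327 + 18.3673 + 27.9388 = 79.4286
h = 1/7 + (5.28571)²/79.4286 = 0.142857 + 0.351747 = 0.495

h = 0.495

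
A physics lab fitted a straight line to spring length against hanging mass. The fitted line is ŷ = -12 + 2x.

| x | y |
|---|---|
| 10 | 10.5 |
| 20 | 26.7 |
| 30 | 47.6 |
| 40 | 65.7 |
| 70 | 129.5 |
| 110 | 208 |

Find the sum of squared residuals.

x=10: ŷ = -12 + 2·10 = 8; r = 10.5 − 8 = 2.5
x=20: ŷ = -12 + 2·20 = 28; r = 26.7 − 28 = -1.3
x=30: ŷ = -12 + 2·30 = 48; r = 47.6 − 48 = -0.4
x=40: ŷ = -12 + 2·40 = 68; r = 65.7 − 68 = -2.3
x=70: ŷ = -12 + 2·70 = 128; r = 129.5 − 128 = 1.5
x=110: ŷ = -12 + 2·110 = 208; r = 208 − 208 = 0
SSE = 6.25 + 1.69 + 0.16 + 5.29 + 2.25 + 0 = 15.64

SSE = 15.64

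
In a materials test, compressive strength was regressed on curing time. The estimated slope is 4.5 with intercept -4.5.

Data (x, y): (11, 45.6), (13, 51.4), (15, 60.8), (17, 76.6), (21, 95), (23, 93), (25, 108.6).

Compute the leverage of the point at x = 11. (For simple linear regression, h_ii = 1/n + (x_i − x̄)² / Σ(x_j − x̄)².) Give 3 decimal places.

x̄ = (11 + 13 + 15 + 17 + 21 + 23 + 25)/7 = 17.8571
Σ(x − x̄)² = 47.0204 + 23.5918 + 8.16327 + 0.734694 + 9.87755 + 26.449 + 51.0204 = 166.857
h = 1/7 + (-6.85714)²/166.857 = 0.142857 + 0.2818 = 0.425

h = 0.425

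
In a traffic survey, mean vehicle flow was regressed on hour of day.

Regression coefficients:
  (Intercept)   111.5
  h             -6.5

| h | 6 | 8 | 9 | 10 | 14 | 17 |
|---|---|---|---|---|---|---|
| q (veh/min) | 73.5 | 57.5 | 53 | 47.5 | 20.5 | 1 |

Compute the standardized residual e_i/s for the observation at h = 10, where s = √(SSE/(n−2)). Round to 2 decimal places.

h=6: ŷ = 111.5 − 6.5·6 = 72.5; e = 73.5 − 72.5 = 1
h=8: ŷ = 111.5 − 6.5·8 = 59.5; e = 57.5 − 59.5 = -2
h=9: ŷ = 111.5 − 6.5·9 = 53; e = 53 − 53 = 0
h=10: ŷ = 111.5 − 6.5·10 = 46.5; e = 47.5 − 46.5 = 1
h=14: ŷ = 111.5 − 6.5·14 = 20.5; e = 20.5 − 20.5 = 0
h=17: ŷ = 111.5 − 6.5·17 = 1; e = 1 − 1 = 0
SSE = 1 + 4 + 0 + 1 + 0 + 0 = 6
s = √(6/4) = 1.22474
e/s = 1 / 1.22474 = 0.82

0.82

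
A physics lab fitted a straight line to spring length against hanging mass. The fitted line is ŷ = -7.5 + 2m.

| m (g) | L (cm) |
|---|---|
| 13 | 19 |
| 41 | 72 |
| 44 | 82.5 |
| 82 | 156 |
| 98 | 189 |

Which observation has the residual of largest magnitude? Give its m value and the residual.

m = 41, e = -2.5

m=13: ŷ = -7.5 + 2·13 = 18.5; e = 19 − 18.5 = 0.5
m=41: ŷ = -7.5 + 2·41 = 74.5; e = 72 − 74.5 = -2.5
m=44: ŷ = -7.5 + 2·44 = 80.5; e = 82.5 − 80.5 = 2
m=82: ŷ = -7.5 + 2·82 = 156.5; e = 156 − 156.5 = -0.5
m=98: ŷ = -7.5 + 2·98 = 188.5; e = 189 − 188.5 = 0.5
Largest |e| is 2.5 at m = 41, residual -2.5.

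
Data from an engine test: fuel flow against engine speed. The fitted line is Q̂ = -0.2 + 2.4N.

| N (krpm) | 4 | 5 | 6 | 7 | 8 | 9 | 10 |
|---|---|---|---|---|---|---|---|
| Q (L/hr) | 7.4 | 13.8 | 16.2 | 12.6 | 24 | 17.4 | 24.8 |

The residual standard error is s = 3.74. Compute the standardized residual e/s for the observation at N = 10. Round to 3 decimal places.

0.267

Q̂ = -0.2 + 2.4·10 = 23.8
e = 24.8 − 23.8 = 1
e/s = 1 / 3.74 = 0.267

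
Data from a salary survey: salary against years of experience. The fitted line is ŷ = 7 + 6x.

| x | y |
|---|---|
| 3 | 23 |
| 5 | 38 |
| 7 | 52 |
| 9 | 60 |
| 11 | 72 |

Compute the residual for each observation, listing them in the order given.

x=3: ŷ = 7 + 6·3 = 25; r = 23 − 25 = -2
x=5: ŷ = 7 + 6·5 = 37; r = 38 − 37 = 1
x=7: ŷ = 7 + 6·7 = 49; r = 52 − 49 = 3
x=9: ŷ = 7 + 6·9 = 61; r = 60 − 61 = -1
x=11: ŷ = 7 + 6·11 = 73; r = 72 − 73 = -1

-2, 1, 3, -1, -1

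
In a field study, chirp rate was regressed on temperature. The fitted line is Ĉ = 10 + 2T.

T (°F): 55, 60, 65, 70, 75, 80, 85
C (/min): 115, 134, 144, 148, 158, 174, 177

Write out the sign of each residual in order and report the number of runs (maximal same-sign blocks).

T=55: Ĉ = 10 + 2·55 = 120; e = 115 − 120 = -5
T=60: Ĉ = 10 + 2·60 = 130; e = 134 − 130 = 4
T=65: Ĉ = 10 + 2·65 = 140; e = 144 − 140 = 4
T=70: Ĉ = 10 + 2·70 = 150; e = 148 − 150 = -2
T=75: Ĉ = 10 + 2·75 = 160; e = 158 − 160 = -2
T=80: Ĉ = 10 + 2·80 = 170; e = 174 − 170 = 4
T=85: Ĉ = 10 + 2·85 = 180; e = 177 − 180 = -3
Signs: − + + − − + −
Runs: −×1, +×2, −×2, +×1, −×1 → 5

5 runs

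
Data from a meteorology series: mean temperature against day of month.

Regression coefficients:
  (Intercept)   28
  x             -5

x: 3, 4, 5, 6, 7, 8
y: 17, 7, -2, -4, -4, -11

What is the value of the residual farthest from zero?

x=3: ŷ = 28 − 5·3 = 13; r = 17 − 13 = 4
x=4: ŷ = 28 − 5·4 = 8; r = 7 − 8 = -1
x=5: ŷ = 28 − 5·5 = 3; r = -2 − 3 = -5
x=6: ŷ = 28 − 5·6 = -2; r = -4 − (-2) = -2
x=7: ŷ = 28 − 5·7 = -7; r = -4 − (-7) = 3
x=8: ŷ = 28 − 5·8 = -12; r = -11 − (-12) = 1
Largest |r| is 5 at x = 5, residual -5.

r = -5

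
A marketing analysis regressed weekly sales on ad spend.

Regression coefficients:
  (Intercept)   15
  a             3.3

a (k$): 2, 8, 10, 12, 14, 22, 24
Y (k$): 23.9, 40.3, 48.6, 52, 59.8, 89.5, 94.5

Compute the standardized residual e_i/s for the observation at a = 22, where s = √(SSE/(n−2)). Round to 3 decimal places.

0.968

a=2: ŷ = 15 + 3.3·2 = 21.6; e = 23.9 − 21.6 = 2.3
a=8: ŷ = 15 + 3.3·8 = 41.4; e = 40.3 − 41.4 = -1.1
a=10: ŷ = 15 + 3.3·10 = 48; e = 48.6 − 48 = 0.6
a=12: ŷ = 15 + 3.3·12 = 54.6; e = 52 − 54.6 = -2.6
a=14: ŷ = 15 + 3.3·14 = 61.2; e = 59.8 − 61.2 = -1.4
a=22: ŷ = 15 + 3.3·22 = 87.6; e = 89.5 − 87.6 = 1.9
a=24: ŷ = 15 + 3.3·24 = 94.2; e = 94.5 − 94.2 = 0.3
SSE = 5.29 + 1.21 + 0.36 + 6.76 + 1.96 + 3.61 + 0.09 = 19.28
s = √(19.28/5) = 1.96367
e/s = 1.9 / 1.96367 = 0.968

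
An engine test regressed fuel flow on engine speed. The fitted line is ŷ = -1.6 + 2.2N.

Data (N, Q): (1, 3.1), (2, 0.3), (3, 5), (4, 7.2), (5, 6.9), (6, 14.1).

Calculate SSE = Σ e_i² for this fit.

N=1: ŷ = -1.6 + 2.2·1 = 0.6; e = 3.1 − 0.6 = 2.5
N=2: ŷ = -1.6 + 2.2·2 = 2.8; e = 0.3 − 2.8 = -2.5
N=3: ŷ = -1.6 + 2.2·3 = 5; e = 5 − 5 = 0
N=4: ŷ = -1.6 + 2.2·4 = 7.2; e = 7.2 − 7.2 = 0
N=5: ŷ = -1.6 + 2.2·5 = 9.4; e = 6.9 − 9.4 = -2.5
N=6: ŷ = -1.6 + 2.2·6 = 11.6; e = 14.1 − 11.6 = 2.5
SSE = 6.25 + 6.25 + 0 + 0 + 6.25 + 6.25 = 25

SSE = 25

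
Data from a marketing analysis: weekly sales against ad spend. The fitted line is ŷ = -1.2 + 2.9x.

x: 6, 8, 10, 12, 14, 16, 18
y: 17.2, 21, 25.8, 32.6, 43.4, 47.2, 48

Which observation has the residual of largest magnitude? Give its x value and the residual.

x = 14, e = 4

x=6: ŷ = -1.2 + 2.9·6 = 16.2; e = 17.2 − 16.2 = 1
x=8: ŷ = -1.2 + 2.9·8 = 22; e = 21 − 22 = -1
x=10: ŷ = -1.2 + 2.9·10 = 27.8; e = 25.8 − 27.8 = -2
x=12: ŷ = -1.2 + 2.9·12 = 33.6; e = 32.6 − 33.6 = -1
x=14: ŷ = -1.2 + 2.9·14 = 39.4; e = 43.4 − 39.4 = 4
x=16: ŷ = -1.2 + 2.9·16 = 45.2; e = 47.2 − 45.2 = 2
x=18: ŷ = -1.2 + 2.9·18 = 51; e = 48 − 51 = -3
Largest |e| is 4 at x = 14, residual 4.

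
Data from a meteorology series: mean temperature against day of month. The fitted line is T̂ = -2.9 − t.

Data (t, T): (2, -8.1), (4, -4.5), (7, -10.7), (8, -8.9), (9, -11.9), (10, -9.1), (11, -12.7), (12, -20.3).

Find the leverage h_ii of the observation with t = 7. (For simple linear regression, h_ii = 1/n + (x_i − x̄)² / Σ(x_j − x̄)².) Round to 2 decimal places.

t̄ = (2 + 4 + 7 + 8 + 9 + 10 + 11 + 12)/8 = 7.875
Σ(t − t̄)² = 34.5156 + 15.0156 + 0.765625 + 0.015625 + 1.26562 + 4.51562 + 9.76562 + 17.0156 = 82.875
h = 1/8 + (-0.875)²/82.875 = 0.125 + 0.00923831 = 0.13

h = 0.13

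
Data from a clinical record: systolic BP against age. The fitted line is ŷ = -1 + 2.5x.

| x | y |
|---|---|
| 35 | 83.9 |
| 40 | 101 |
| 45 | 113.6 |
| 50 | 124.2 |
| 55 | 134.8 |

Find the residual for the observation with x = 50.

ŷ = -1 + 2.5·50 = 124
e = 124.2 − 124 = 0.2

e = 0.2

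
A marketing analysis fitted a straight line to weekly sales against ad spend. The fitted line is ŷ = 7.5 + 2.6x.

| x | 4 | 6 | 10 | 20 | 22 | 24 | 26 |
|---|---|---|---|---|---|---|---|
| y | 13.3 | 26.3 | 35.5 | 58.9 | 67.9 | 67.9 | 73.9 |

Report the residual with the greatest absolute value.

e = -4.6

x=4: ŷ = 7.5 + 2.6·4 = 17.9; e = 13.3 − 17.9 = -4.6
x=6: ŷ = 7.5 + 2.6·6 = 23.1; e = 26.3 − 23.1 = 3.2
x=10: ŷ = 7.5 + 2.6·10 = 33.5; e = 35.5 − 33.5 = 2
x=20: ŷ = 7.5 + 2.6·20 = 59.5; e = 58.9 − 59.5 = -0.6
x=22: ŷ = 7.5 + 2.6·22 = 64.7; e = 67.9 − 64.7 = 3.2
x=24: ŷ = 7.5 + 2.6·24 = 69.9; e = 67.9 − 69.9 = -2
x=26: ŷ = 7.5 + 2.6·26 = 75.1; e = 73.9 − 75.1 = -1.2
Largest |e| is 4.6 at x = 4, residual -4.6.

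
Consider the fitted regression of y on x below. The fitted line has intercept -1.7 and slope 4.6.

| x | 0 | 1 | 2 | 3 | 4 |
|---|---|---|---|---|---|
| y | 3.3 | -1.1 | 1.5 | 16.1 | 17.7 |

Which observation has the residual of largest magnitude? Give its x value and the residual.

x = 2, r = -6

x=0: ŷ = -1.7 + 4.6·0 = -1.7; r = 3.3 − (-1.7) = 5
x=1: ŷ = -1.7 + 4.6·1 = 2.9; r = -1.1 − 2.9 = -4
x=2: ŷ = -1.7 + 4.6·2 = 7.5; r = 1.5 − 7.5 = -6
x=3: ŷ = -1.7 + 4.6·3 = 12.1; r = 16.1 − 12.1 = 4
x=4: ŷ = -1.7 + 4.6·4 = 16.7; r = 17.7 − 16.7 = 1
Largest |r| is 6 at x = 2, residual -6.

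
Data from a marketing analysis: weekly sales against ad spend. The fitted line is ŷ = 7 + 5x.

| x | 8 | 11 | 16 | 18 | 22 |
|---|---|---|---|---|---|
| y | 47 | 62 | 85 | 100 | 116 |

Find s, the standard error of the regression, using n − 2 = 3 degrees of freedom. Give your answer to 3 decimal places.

x=8: ŷ = 7 + 5·8 = 47; e = 47 − 47 = 0
x=11: ŷ = 7 + 5·11 = 62; e = 62 − 62 = 0
x=16: ŷ = 7 + 5·16 = 87; e = 85 − 87 = -2
x=18: ŷ = 7 + 5·18 = 97; e = 100 − 97 = 3
x=22: ŷ = 7 + 5·22 = 117; e = 116 − 117 = -1
SSE = 0 + 0 + 4 + 9 + 1 = 14
s = √(14/3) = √4.66667 ≈ 2.160

s = 2.160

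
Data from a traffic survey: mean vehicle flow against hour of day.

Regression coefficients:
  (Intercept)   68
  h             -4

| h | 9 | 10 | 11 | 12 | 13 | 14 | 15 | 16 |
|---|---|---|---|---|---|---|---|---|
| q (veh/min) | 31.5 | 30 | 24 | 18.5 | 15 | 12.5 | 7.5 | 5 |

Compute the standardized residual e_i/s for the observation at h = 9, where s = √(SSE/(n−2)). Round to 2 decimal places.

-0.41

h=9: ŷ = 68 − 4·9 = 32; e = 31.5 − 32 = -0.5
h=10: ŷ = 68 − 4·10 = 28; e = 30 − 28 = 2
h=11: ŷ = 68 − 4·11 = 24; e = 24 − 24 = 0
h=12: ŷ = 68 − 4·12 = 20; e = 18.5 − 20 = -1.5
h=13: ŷ = 68 − 4·13 = 16; e = 15 − 16 = -1
h=14: ŷ = 68 − 4·14 = 12; e = 12.5 − 12 = 0.5
h=15: ŷ = 68 − 4·15 = 8; e = 7.5 − 8 = -0.5
h=16: ŷ = 68 − 4·16 = 4; e = 5 − 4 = 1
SSE = 0.25 + 4 + 0 + 2.25 + 1 + 0.25 + 0.25 + 1 = 9
s = √(9/6) = 1.22474
e/s = -0.5 / 1.22474 = -0.41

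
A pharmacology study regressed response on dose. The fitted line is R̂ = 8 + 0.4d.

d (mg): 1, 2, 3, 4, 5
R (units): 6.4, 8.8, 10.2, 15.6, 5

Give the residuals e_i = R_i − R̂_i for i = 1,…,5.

-2, 0, 1, 6, -5

d=1: R̂ = 8 + 0.4·1 = 8.4; e = 6.4 − 8.4 = -2
d=2: R̂ = 8 + 0.4·2 = 8.8; e = 8.8 − 8.8 = 0
d=3: R̂ = 8 + 0.4·3 = 9.2; e = 10.2 − 9.2 = 1
d=4: R̂ = 8 + 0.4·4 = 9.6; e = 15.6 − 9.6 = 6
d=5: R̂ = 8 + 0.4·5 = 10; e = 5 − 10 = -5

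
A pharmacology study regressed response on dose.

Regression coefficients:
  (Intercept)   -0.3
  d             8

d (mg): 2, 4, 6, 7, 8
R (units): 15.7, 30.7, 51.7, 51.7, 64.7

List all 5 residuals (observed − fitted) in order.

d=2: R̂ = -0.3 + 8·2 = 15.7; e = 15.7 − 15.7 = 0
d=4: R̂ = -0.3 + 8·4 = 31.7; e = 30.7 − 31.7 = -1
d=6: R̂ = -0.3 + 8·6 = 47.7; e = 51.7 − 47.7 = 4
d=7: R̂ = -0.3 + 8·7 = 55.7; e = 51.7 − 55.7 = -4
d=8: R̂ = -0.3 + 8·8 = 63.7; e = 64.7 − 63.7 = 1

0, -1, 4, -4, 1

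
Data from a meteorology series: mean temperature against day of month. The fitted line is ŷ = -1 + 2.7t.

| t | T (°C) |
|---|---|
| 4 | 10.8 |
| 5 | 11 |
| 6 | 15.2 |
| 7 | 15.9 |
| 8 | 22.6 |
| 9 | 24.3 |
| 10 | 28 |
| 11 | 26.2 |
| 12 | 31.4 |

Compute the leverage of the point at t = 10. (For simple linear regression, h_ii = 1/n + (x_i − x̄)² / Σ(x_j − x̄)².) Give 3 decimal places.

h = 0.178

t̄ = (4 + 5 + 6 + 7 + 8 + 9 + 10 + 11 + 12)/9 = 8
Σ(t − t̄)² = 16 + 9 + 4 + 1 + 0 + 1 + 4 + 9 + 16 = 60
h = 1/9 + (2)²/60 = 0.111111 + 0.0666667 = 0.178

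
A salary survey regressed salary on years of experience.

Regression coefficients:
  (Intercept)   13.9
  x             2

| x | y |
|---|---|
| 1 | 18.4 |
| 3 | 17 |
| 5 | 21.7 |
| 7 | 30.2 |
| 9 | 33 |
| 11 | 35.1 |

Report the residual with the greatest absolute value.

x=1: ŷ = 13.9 + 2·1 = 15.9; r = 18.4 − 15.9 = 2.5
x=3: ŷ = 13.9 + 2·3 = 19.9; r = 17 − 19.9 = -2.9
x=5: ŷ = 13.9 + 2·5 = 23.9; r = 21.7 − 23.9 = -2.2
x=7: ŷ = 13.9 + 2·7 = 27.9; r = 30.2 − 27.9 = 2.3
x=9: ŷ = 13.9 + 2·9 = 31.9; r = 33 − 31.9 = 1.1
x=11: ŷ = 13.9 + 2·11 = 35.9; r = 35.1 − 35.9 = -0.8
Largest |r| is 2.9 at x = 3, residual -2.9.

r = -2.9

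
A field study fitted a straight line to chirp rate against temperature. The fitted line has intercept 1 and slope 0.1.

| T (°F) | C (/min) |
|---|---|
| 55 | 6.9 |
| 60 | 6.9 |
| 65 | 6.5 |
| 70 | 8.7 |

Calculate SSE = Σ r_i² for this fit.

T=55: ŷ = 1 + 0.1·55 = 6.5; r = 6.9 − 6.5 = 0.4
T=60: ŷ = 1 + 0.1·60 = 7; r = 6.9 − 7 = -0.1
T=65: ŷ = 1 + 0.1·65 = 7.5; r = 6.5 − 7.5 = -1
T=70: ŷ = 1 + 0.1·70 = 8; r = 8.7 − 8 = 0.7
SSE = 0.16 + 0.01 + 1 + 0.49 = 1.66

SSE = 1.66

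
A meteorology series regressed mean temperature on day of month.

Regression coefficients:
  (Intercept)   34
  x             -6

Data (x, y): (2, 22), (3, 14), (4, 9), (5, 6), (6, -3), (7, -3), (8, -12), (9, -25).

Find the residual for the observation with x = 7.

r = 5

ŷ = 34 − 6·7 = -8
r = -3 − (-8) = 5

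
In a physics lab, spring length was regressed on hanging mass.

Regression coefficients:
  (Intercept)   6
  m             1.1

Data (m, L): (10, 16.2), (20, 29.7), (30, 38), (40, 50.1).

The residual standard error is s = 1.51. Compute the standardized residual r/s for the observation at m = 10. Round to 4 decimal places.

-0.5298

ŷ = 6 + 1.1·10 = 17
r = 16.2 − 17 = -0.8
r/s = -0.8 / 1.51 = -0.5298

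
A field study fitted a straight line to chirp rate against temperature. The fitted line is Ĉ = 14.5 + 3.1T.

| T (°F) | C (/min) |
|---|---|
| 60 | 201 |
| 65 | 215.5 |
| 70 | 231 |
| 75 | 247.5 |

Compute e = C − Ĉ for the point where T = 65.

Ĉ = 14.5 + 3.1·65 = 216
e = 215.5 − 216 = -0.5

e = -0.5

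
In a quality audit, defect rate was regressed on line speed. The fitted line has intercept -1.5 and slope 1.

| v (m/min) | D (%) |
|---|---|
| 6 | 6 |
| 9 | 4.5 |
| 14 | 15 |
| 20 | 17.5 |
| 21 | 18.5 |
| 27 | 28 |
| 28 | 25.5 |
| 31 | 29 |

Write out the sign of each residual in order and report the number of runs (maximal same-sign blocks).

v=6: ŷ = -1.5 + 6 = 4.5; r = 6 − 4.5 = 1.5
v=9: ŷ = -1.5 + 9 = 7.5; r = 4.5 − 7.5 = -3
v=14: ŷ = -1.5 + 14 = 12.5; r = 15 − 12.5 = 2.5
v=20: ŷ = -1.5 + 20 = 18.5; r = 17.5 − 18.5 = -1
v=21: ŷ = -1.5 + 21 = 19.5; r = 18.5 − 19.5 = -1
v=27: ŷ = -1.5 + 27 = 25.5; r = 28 − 25.5 = 2.5
v=28: ŷ = -1.5 + 28 = 26.5; r = 25.5 − 26.5 = -1
v=31: ŷ = -1.5 + 31 = 29.5; r = 29 − 29.5 = -0.5
Signs: + − + − − + − −
Runs: +×1, −×1, +×1, −×2, +×1, −×2 → 6

6 runs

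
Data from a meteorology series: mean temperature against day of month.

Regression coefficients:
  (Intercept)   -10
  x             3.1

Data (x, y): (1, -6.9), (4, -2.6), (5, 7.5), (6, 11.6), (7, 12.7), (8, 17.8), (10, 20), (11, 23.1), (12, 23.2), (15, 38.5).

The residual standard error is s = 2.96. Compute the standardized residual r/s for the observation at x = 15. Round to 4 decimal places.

0.6757

ŷ = -10 + 3.1·15 = 36.5
r = 38.5 − 36.5 = 2
r/s = 2 / 2.96 = 0.6757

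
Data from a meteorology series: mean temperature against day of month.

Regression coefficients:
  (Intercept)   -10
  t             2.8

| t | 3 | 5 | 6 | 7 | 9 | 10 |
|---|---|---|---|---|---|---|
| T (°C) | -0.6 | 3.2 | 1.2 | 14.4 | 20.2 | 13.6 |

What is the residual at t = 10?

e = -4.4

T̂ = -10 + 2.8·10 = 18
e = 13.6 − 18 = -4.4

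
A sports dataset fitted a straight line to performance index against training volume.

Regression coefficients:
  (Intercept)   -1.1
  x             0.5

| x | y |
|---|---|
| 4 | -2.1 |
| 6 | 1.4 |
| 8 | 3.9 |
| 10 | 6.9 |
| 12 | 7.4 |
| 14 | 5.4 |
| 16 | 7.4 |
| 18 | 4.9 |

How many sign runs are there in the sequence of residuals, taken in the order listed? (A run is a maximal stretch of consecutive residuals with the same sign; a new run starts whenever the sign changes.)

x=4: ŷ = -1.1 + 0.5·4 = 0.9; e = -2.1 − 0.9 = -3
x=6: ŷ = -1.1 + 0.5·6 = 1.9; e = 1.4 − 1.9 = -0.5
x=8: ŷ = -1.1 + 0.5·8 = 2.9; e = 3.9 − 2.9 = 1
x=10: ŷ = -1.1 + 0.5·10 = 3.9; e = 6.9 − 3.9 = 3
x=12: ŷ = -1.1 + 0.5·12 = 4.9; e = 7.4 − 4.9 = 2.5
x=14: ŷ = -1.1 + 0.5·14 = 5.9; e = 5.4 − 5.9 = -0.5
x=16: ŷ = -1.1 + 0.5·16 = 6.9; e = 7.4 − 6.9 = 0.5
x=18: ŷ = -1.1 + 0.5·18 = 7.9; e = 4.9 − 7.9 = -3
Signs: − − + + + − + −
Runs: −×2, +×3, −×1, +×1, −×1 → 5

5 runs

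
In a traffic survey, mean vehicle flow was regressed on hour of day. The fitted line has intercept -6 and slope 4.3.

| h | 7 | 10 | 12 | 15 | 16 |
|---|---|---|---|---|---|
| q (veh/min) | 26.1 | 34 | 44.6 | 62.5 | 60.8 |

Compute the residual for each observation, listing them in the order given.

h=7: q̂ = -6 + 4.3·7 = 24.1; r = 26.1 − 24.1 = 2
h=10: q̂ = -6 + 4.3·10 = 37; r = 34 − 37 = -3
h=12: q̂ = -6 + 4.3·12 = 45.6; r = 44.6 − 45.6 = -1
h=15: q̂ = -6 + 4.3·15 = 58.5; r = 62.5 − 58.5 = 4
h=16: q̂ = -6 + 4.3·16 = 62.8; r = 60.8 − 62.8 = -2

2, -3, -1, 4, -2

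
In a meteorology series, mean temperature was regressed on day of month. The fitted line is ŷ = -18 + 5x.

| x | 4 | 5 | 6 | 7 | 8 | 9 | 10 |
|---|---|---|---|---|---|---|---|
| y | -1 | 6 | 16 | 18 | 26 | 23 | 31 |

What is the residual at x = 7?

e = 1

ŷ = -18 + 5·7 = 17
e = 18 − 17 = 1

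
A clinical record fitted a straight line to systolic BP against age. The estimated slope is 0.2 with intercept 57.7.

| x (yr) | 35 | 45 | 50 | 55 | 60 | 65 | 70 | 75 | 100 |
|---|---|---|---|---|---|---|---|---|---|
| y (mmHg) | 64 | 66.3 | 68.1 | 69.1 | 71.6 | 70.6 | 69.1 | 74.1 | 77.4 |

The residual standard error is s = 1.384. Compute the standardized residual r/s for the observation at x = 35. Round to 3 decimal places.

ŷ = 57.7 + 0.2·35 = 64.7
r = 64 − 64.7 = -0.7
r/s = -0.7 / 1.384 = -0.506

-0.506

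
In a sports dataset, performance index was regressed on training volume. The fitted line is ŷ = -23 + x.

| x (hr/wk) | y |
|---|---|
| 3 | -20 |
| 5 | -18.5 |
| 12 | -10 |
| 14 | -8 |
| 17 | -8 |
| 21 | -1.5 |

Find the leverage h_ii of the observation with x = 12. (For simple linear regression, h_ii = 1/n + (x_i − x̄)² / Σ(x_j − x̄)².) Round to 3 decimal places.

h = 0.167

x̄ = (3 + 5 + 12 + 14 + 17 + 21)/6 = 12
Σ(x − x̄)² = 81 + 49 + 0 + 4 + 25 + 81 = 240
h = 1/6 + (0)²/240 = 0.166667 + 0 = 0.167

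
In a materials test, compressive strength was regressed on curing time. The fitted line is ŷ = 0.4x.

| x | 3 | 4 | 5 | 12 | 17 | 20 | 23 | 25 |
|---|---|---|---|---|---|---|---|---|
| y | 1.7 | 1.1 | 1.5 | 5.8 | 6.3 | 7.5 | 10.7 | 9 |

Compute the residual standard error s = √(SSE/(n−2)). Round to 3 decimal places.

x=3: ŷ = 0.4·3 = 1.2; r = 1.7 − 1.2 = 0.5
x=4: ŷ = 0.4·4 = 1.6; r = 1.1 − 1.6 = -0.5
x=5: ŷ = 0.4·5 = 2; r = 1.5 − 2 = -0.5
x=12: ŷ = 0.4·12 = 4.8; r = 5.8 − 4.8 = 1
x=17: ŷ = 0.4·17 = 6.8; r = 6.3 − 6.8 = -0.5
x=20: ŷ = 0.4·20 = 8; r = 7.5 − 8 = -0.5
x=23: ŷ = 0.4·23 = 9.2; r = 10.7 − 9.2 = 1.5
x=25: ŷ = 0.4·25 = 10; r = 9 − 10 = -1
SSE = 0.25 + 0.25 + 0.25 + 1 + 0.25 + 0.25 + 2.25 + 1 = 5.5
s = √(5.5/6) = √0.916667 ≈ 0.957

s = 0.957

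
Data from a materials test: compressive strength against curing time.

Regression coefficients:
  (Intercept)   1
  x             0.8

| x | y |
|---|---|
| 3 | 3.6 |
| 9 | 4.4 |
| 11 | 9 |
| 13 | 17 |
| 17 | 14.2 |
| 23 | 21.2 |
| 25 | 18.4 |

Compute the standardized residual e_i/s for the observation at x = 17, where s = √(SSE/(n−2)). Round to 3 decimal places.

x=3: ŷ = 1 + 0.8·3 = 3.4; e = 3.6 − 3.4 = 0.2
x=9: ŷ = 1 + 0.8·9 = 8.2; e = 4.4 − 8.2 = -3.8
x=11: ŷ = 1 + 0.8·11 = 9.8; e = 9 − 9.8 = -0.8
x=13: ŷ = 1 + 0.8·13 = 11.4; e = 17 − 11.4 = 5.6
x=17: ŷ = 1 + 0.8·17 = 14.6; e = 14.2 − 14.6 = -0.4
x=23: ŷ = 1 + 0.8·23 = 19.4; e = 21.2 − 19.4 = 1.8
x=25: ŷ = 1 + 0.8·25 = 21; e = 18.4 − 21 = -2.6
SSE = 0.04 + 14.44 + 0.64 + 31.36 + 0.16 + 3.24 + 6.76 = 56.64
s = √(56.64/5) = 3.36571
e/s = -0.4 / 3.36571 = -0.119

-0.119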